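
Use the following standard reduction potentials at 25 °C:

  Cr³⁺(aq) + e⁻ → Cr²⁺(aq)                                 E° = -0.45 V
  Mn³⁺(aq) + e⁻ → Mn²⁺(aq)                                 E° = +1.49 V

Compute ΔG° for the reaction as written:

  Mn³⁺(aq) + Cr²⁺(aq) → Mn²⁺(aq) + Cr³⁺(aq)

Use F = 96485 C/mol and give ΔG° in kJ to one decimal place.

As written, Mn³⁺/Mn²⁺ is reduced (cathode) and Cr³⁺/Cr²⁺ is oxidised (anode), so E°cell = (+1.49) − (-0.45) = +1.94 V.
Balancing electrons gives n = 1.
ΔG° = −nFE° = −(1)(96485)(+1.94) = -187,181 J = -187.2 kJ.

-187.2 kJ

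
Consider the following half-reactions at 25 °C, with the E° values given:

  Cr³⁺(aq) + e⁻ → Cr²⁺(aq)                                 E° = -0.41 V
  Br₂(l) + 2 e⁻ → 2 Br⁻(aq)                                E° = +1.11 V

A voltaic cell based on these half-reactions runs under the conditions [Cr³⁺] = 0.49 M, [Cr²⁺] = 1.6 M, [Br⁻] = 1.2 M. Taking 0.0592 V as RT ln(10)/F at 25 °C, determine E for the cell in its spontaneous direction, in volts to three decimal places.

Br₂/Br⁻ is the cathode (higher E°), Cr³⁺/Cr²⁺ the anode: E°cell = +1.11 − (-0.41) = +1.52 V, n = 2.
Overall: Br₂(l) + 2 Cr²⁺(aq) → 2 Br⁻(aq) + 2 Cr³⁺(aq)
Q = [Br⁻]^2·[Cr³⁺]^2 / ([Cr²⁺]^2); log Q = -0.869.
E = E° − (0.0592/n) log Q = +1.52 − (0.0592/2)(-0.869) = +1.546 V.

+1.546 V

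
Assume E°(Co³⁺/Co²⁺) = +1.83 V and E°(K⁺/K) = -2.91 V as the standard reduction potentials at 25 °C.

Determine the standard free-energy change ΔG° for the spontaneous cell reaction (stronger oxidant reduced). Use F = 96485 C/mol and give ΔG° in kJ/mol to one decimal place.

-457.3 kJ/mol

Co³⁺/Co²⁺ (E° = +1.83 V) is the cathode; K⁺/K (E° = -2.91 V) is the anode, so E°cell = +4.74 V.
Balancing electrons gives n = 1 (lcm of 1 and 1).
ΔG° = −nFE° = −(1)(96485)(+4.74) = -457,339 J = -457.3 kJ/mol.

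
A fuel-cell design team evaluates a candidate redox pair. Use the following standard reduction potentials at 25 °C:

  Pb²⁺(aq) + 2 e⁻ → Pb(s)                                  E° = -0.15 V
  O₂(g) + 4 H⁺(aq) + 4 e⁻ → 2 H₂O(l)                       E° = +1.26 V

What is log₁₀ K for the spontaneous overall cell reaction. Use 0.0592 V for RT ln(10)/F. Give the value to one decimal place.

95.3

Cathode: O₂/H₂O; anode: Pb²⁺/Pb. E°cell = +1.41 V, n = 4.
log K = nE°cell / 0.0592 = (4)(+1.41) / 0.0592 = 95.3.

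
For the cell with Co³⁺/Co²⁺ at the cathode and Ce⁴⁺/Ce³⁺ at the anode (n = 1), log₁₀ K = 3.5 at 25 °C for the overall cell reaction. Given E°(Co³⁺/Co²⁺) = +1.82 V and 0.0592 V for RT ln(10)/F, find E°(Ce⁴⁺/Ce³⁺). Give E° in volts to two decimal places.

E°cell = (0.0592/n)·log K = (0.0592/1)(3.5) = +0.207 V.
Since Co³⁺/Co²⁺ is the cathode and Ce⁴⁺/Ce³⁺ the anode, E°cell = E°(Co³⁺/Co²⁺) − E°(Ce⁴⁺/Ce³⁺).
So E°(Ce⁴⁺/Ce³⁺) = E°(Co³⁺/Co²⁺) − E°cell = (+1.82) − (+0.207) = +1.61 V.

+1.61 V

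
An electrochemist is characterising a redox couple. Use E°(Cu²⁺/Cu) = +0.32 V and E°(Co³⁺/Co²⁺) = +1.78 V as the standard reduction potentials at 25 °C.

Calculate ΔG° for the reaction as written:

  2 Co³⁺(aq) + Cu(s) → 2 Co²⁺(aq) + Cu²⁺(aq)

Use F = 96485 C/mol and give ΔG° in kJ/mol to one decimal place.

As written, Co³⁺/Co²⁺ is reduced (cathode) and Cu²⁺/Cu is oxidised (anode), so E°cell = (+1.78) − (+0.32) = +1.46 V.
Balancing electrons gives n = 2.
ΔG° = −nFE° = −(2)(96485)(+1.46) = -281,736 J = -281.7 kJ/mol.

-281.7 kJ/mol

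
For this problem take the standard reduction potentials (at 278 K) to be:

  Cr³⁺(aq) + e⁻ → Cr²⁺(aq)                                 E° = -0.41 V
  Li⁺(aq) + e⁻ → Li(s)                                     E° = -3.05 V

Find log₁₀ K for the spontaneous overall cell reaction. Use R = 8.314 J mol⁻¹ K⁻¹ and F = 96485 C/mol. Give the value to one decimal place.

Cathode: Cr³⁺/Cr²⁺; anode: Li⁺/Li. E°cell = (-0.41) − (-3.05) = +2.64 V, with n = 1.
ΔG° = −nFE° = −RT ln K, so ln K = nFE°/(RT) = (1)(96485)(+2.64) / ((8.314)(278)) = 110.207.
log₁₀ K = 110.207 / ln 10 = 47.9.

47.9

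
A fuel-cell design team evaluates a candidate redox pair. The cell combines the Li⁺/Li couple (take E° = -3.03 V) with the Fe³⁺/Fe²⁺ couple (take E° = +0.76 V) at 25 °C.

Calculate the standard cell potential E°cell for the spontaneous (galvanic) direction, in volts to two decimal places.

+3.79 V

The Fe³⁺/Fe²⁺ couple has the higher reduction potential, so it is the cathode; Li⁺/Li is oxidised at the anode.
E°cell = E°(cathode) − E°(anode) = (+0.76) − (-3.03) = +3.79 V.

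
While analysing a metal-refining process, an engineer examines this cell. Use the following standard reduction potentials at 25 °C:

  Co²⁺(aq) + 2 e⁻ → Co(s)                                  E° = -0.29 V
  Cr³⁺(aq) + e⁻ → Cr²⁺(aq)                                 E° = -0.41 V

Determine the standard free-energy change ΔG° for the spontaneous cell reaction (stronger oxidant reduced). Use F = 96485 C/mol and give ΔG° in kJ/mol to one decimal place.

-23.2 kJ/mol

Co²⁺/Co (E° = -0.29 V) is the cathode; Cr³⁺/Cr²⁺ (E° = -0.41 V) is the anode, so E°cell = +0.12 V.
Balancing electrons gives n = 2 (lcm of 2 and 1).
ΔG° = −nFE° = −(2)(96485)(+0.12) = -23,156 J = -23.2 kJ/mol.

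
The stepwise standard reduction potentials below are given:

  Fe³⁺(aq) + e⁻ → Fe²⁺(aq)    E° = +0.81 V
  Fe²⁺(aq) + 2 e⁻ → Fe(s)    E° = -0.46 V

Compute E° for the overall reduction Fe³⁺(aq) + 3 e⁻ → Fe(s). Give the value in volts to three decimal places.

-0.037 V

Adding the free-energy changes (−nFE°) of the two steps gives −n₃FE°₃ = −n₁FE°₁ − n₂FE°₂.
E°₃ = (1×+0.81 + 2×-0.46) / 3 = (-0.110) / 3 = -0.037 V.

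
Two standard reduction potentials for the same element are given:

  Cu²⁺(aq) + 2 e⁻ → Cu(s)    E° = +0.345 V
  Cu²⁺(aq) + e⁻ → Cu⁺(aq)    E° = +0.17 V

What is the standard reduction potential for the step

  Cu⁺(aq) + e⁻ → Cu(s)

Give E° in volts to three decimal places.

+0.520 V

Sequential free energies add, so n₃E°₃ = n₁E°₁ + n₂E°₂.
With n₃ = 2, and the known step contributing 1×(+0.17) V, the unknown satisfies 1·E° = 2×(+0.345) − 1×(+0.17) = +0.520.
E° = +0.520 / 1 = +0.520 V.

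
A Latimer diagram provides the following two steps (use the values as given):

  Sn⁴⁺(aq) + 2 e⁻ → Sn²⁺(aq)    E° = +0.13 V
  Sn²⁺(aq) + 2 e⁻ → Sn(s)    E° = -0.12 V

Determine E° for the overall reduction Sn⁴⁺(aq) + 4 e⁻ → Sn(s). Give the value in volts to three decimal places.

+0.005 V

Standard free energies of sequential steps add: ΔG°₃ = ΔG°₁ + ΔG°₂, so n₃E°₃ = n₁E°₁ + n₂E°₂.
E°₃ = (2×+0.13 + 2×-0.12) / 4 = (+0.020) / 4 = +0.005 V.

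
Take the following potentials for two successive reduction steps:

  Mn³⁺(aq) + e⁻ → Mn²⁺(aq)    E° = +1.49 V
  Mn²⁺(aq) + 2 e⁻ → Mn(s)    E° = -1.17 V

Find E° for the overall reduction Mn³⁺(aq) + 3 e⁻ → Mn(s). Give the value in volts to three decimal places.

Since ΔG° = −nFE° is additive over sequential reductions, n₃E°₃ = n₁E°₁ + n₂E°₂.
E°₃ = (1×+1.49 + 2×-1.17) / 3 = (-0.850) / 3 = -0.283 V.

-0.283 V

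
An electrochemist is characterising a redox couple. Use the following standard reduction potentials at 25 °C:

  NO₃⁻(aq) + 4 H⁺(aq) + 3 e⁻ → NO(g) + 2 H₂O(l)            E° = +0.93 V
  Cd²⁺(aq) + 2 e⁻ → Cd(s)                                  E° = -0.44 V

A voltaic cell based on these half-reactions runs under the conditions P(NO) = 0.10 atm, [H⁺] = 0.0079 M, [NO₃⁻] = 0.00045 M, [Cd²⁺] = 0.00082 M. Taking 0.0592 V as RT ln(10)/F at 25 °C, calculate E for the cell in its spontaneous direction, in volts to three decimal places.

+1.249 V

NO₃⁻/NO is the cathode (higher E°), Cd²⁺/Cd the anode: E°cell = +0.93 − (-0.44) = +1.37 V, n = 6.
Overall: 2 NO₃⁻(aq) + 8 H⁺(aq) + 3 Cd(s) → 2 NO(g) + 4 H₂O(l) + 3 Cd²⁺(aq)
Q = P(NO)^2·[Cd²⁺]^3 / ([NO₃⁻]^2·[H⁺]^8); log Q = 12.254.
E = E° − (0.0592/n) log Q = +1.37 − (0.0592/6)(12.254) = +1.249 V.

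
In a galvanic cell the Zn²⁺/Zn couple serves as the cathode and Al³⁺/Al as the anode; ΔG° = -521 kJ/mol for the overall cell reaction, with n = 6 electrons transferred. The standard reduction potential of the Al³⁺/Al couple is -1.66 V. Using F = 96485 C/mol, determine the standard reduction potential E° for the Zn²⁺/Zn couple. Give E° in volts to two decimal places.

-0.76 V

E°cell = −ΔG°/(nF) = −(-521×10³)/((6)(96485)) = +0.900 V.
Since Zn²⁺/Zn is the cathode and Al³⁺/Al the anode, E°cell = E°(Zn²⁺/Zn) − E°(Al³⁺/Al).
So E°(Zn²⁺/Zn) = E°cell + E°(Al³⁺/Al) = +0.900 + (-1.66) = -0.76 V.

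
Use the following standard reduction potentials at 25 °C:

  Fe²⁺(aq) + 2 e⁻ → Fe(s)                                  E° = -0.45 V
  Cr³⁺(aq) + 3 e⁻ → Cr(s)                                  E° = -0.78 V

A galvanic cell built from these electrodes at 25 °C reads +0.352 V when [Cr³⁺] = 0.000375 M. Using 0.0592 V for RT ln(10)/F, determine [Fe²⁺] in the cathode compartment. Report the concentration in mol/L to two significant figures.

Fe²⁺/Fe is the cathode, Cr³⁺/Cr the anode: E°cell = +0.33 V, n = 6.
Overall reaction: 3 Fe²⁺(aq) + 2 Cr(s) → 3 Fe(s) + 2 Cr³⁺(aq); Q = [Cr³⁺]^2/[Fe²⁺]^3.
From E = E° − (0.0592/n) log Q: log Q = (E° − E)·n/0.0592 = (+0.33 − (+0.352))·6/0.0592 = -2.2297.
So 3·log[Fe²⁺] = 2·log(0.000375) − log Q = -6.8519 − (-2.2297) = -4.6222; log[Fe²⁺] = -4.6222 / 3 = -1.5407; [Fe²⁺] = 10^(-1.5407) ≈ 0.029 M.

0.029 M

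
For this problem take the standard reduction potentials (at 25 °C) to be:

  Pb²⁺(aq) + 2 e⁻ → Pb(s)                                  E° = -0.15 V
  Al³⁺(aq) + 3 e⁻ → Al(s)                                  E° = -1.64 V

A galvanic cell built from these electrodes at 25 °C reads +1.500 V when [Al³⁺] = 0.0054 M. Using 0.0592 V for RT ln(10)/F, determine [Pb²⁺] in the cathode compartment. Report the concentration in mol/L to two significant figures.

0.067 M

Pb²⁺/Pb is the cathode, Al³⁺/Al the anode: E°cell = +1.49 V, n = 6.
Overall reaction: 3 Pb²⁺(aq) + 2 Al(s) → 3 Pb(s) + 2 Al³⁺(aq); Q = [Al³⁺]^2/[Pb²⁺]^3.
From E = E° − (0.0592/n) log Q: log Q = (E° − E)·n/0.0592 = (+1.49 − (+1.500))·6/0.0592 = -1.0135.
So 3·log[Pb²⁺] = 2·log(0.0054) − log Q = -4.5352 − (-1.0135) = -3.5217; log[Pb²⁺] = -3.5217 / 3 = -1.1739; [Pb²⁺] = 10^(-1.1739) ≈ 0.067 M.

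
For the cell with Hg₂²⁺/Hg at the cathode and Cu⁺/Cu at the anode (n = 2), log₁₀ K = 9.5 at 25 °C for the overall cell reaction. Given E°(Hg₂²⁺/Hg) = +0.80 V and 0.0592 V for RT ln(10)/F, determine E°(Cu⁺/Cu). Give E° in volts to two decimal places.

+0.52 V

E°cell = (0.0592/n)·log K = (0.0592/2)(9.5) = +0.281 V.
Since Hg₂²⁺/Hg is the cathode and Cu⁺/Cu the anode, E°cell = E°(Hg₂²⁺/Hg) − E°(Cu⁺/Cu).
So E°(Cu⁺/Cu) = E°(Hg₂²⁺/Hg) − E°cell = (+0.80) − (+0.281) = +0.52 V.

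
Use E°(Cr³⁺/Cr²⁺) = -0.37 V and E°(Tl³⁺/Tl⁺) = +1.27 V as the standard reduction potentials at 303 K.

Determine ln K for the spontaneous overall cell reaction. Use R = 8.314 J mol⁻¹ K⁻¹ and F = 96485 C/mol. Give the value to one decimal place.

125.6

Cathode: Tl³⁺/Tl⁺; anode: Cr³⁺/Cr²⁺. E°cell = (+1.27) − (-0.37) = +1.64 V, with n = 2.
ΔG° = −nFE° = −RT ln K, so ln K = nFE°/(RT) = (2)(96485)(+1.64) / ((8.314)(303)) = 125.626.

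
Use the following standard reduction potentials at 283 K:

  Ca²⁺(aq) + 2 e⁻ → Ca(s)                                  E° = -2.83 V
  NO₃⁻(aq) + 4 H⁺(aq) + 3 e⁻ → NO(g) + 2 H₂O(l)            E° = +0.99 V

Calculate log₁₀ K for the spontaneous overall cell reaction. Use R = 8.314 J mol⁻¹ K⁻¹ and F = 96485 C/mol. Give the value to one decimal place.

408.2

Cathode: NO₃⁻/NO; anode: Ca²⁺/Ca. E°cell = (+0.99) − (-2.83) = +3.82 V, with n = 6.
ΔG° = −nFE° = −RT ln K, so ln K = nFE°/(RT) = (6)(96485)(+3.82) / ((8.314)(283)) = 939.892.
log₁₀ K = 939.892 / ln 10 = 408.2.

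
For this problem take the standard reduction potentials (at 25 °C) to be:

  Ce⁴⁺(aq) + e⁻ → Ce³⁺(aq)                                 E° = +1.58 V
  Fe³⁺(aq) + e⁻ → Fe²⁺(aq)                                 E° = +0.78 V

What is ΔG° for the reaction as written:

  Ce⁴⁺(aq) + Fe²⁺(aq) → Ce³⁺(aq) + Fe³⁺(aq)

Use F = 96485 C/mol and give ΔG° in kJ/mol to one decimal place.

-77.2 kJ/mol

As written, Ce⁴⁺/Ce³⁺ is reduced (cathode) and Fe³⁺/Fe²⁺ is oxidised (anode), so E°cell = (+1.58) − (+0.78) = +0.80 V.
Balancing electrons gives n = 1.
ΔG° = −nFE° = −(1)(96485)(+0.80) = -77,188 J = -77.2 kJ/mol.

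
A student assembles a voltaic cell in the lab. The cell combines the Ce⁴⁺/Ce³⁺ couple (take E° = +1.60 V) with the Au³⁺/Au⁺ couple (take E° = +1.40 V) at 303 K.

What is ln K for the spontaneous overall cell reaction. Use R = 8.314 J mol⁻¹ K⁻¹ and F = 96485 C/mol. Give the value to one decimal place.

15.3

Cathode: Ce⁴⁺/Ce³⁺; anode: Au³⁺/Au⁺. E°cell = (+1.60) − (+1.40) = +0.20 V, with n = 2.
ΔG° = −nFE° = −RT ln K, so ln K = nFE°/(RT) = (2)(96485)(+0.20) / ((8.314)(303)) = 15.320.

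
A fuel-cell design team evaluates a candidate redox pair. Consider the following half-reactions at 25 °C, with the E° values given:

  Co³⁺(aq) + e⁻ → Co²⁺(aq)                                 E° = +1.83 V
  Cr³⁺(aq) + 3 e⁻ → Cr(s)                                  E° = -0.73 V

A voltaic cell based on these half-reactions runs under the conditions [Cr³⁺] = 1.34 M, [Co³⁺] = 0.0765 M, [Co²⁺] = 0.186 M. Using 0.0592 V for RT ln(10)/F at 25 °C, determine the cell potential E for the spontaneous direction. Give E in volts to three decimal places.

+2.535 V

Co³⁺/Co²⁺ is the cathode (higher E°), Cr³⁺/Cr the anode: E°cell = +1.83 − (-0.73) = +2.56 V, n = 3.
Overall: 3 Co³⁺(aq) + Cr(s) → 3 Co²⁺(aq) + Cr³⁺(aq)
Q = [Co²⁺]^3·[Cr³⁺] / ([Co³⁺]^3); log Q = 1.285.
E = E° − (0.0592/n) log Q = +2.56 − (0.0592/3)(1.285) = +2.535 V.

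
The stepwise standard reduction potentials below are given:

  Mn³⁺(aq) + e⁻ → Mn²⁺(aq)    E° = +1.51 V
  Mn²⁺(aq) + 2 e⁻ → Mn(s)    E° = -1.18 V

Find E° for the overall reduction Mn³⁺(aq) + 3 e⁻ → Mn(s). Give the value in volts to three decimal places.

-0.283 V

Adding the free-energy changes (−nFE°) of the two steps gives −n₃FE°₃ = −n₁FE°₁ − n₂FE°₂.
E°₃ = (1×+1.51 + 2×-1.18) / 3 = (-0.850) / 3 = -0.283 V.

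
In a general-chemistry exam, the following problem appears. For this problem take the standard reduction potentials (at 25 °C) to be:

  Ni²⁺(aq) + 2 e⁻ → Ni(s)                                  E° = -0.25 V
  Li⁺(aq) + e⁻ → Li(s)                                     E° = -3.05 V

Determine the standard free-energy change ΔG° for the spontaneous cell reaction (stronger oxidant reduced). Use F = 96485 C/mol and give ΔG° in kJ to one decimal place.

-540.3 kJ

Ni²⁺/Ni (E° = -0.25 V) is the cathode; Li⁺/Li (E° = -3.05 V) is the anode, so E°cell = +2.80 V.
Balancing electrons gives n = 2 (lcm of 2 and 1).
ΔG° = −nFE° = −(2)(96485)(+2.80) = -540,316 J = -540.3 kJ.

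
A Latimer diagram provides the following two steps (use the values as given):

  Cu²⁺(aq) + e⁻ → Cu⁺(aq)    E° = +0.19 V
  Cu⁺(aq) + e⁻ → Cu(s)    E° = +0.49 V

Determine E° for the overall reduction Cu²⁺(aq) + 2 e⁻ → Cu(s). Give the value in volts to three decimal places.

+0.340 V

Standard free energies of sequential steps add: ΔG°₃ = ΔG°₁ + ΔG°₂, so n₃E°₃ = n₁E°₁ + n₂E°₂.
E°₃ = (1×+0.19 + 1×+0.49) / 2 = (+0.680) / 2 = +0.340 V.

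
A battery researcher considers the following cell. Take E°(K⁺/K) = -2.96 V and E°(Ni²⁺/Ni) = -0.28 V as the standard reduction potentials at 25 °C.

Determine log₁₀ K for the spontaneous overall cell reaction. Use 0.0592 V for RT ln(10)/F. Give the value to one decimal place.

Cathode: Ni²⁺/Ni; anode: K⁺/K. E°cell = +2.68 V, n = 2.
log K = nE°cell / 0.0592 = (2)(+2.68) / 0.0592 = 90.5.

90.5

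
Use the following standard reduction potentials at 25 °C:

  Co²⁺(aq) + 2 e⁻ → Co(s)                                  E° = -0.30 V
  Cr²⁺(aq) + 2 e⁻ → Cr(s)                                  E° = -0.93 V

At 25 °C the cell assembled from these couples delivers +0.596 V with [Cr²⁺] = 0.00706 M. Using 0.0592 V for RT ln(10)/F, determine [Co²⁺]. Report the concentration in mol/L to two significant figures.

Co²⁺/Co is the cathode, Cr²⁺/Cr the anode: E°cell = +0.63 V, n = 2.
Overall reaction: Co²⁺(aq) + Cr(s) → Co(s) + Cr²⁺(aq); Q = [Cr²⁺]^1/[Co²⁺]^1.
From E = E° − (0.0592/n) log Q: log Q = (E° − E)·n/0.0592 = (+0.63 − (+0.596))·2/0.0592 = 1.1486.
So 1·log[Co²⁺] = 1·log(0.00706) − log Q = -2.1512 − (1.1486) = -3.2998; [Co²⁺] = 10^(-3.2998) ≈ 0.00050 M.

0.00050 M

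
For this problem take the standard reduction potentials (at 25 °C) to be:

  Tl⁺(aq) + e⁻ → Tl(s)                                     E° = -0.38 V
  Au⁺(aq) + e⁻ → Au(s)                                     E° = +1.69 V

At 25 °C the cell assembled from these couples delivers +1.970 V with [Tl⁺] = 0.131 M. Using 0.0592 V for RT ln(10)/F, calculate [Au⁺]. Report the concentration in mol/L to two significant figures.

Au⁺/Au is the cathode, Tl⁺/Tl the anode: E°cell = +2.07 V, n = 1.
Overall reaction: Au⁺(aq) + Tl(s) → Au(s) + Tl⁺(aq); Q = [Tl⁺]^1/[Au⁺]^1.
From E = E° − (0.0592/n) log Q: log Q = (E° − E)·n/0.0592 = (+2.07 − (+1.970))·1/0.0592 = 1.6892.
So 1·log[Au⁺] = 1·log(0.131) − log Q = -0.8827 − (1.6892) = -2.5719; [Au⁺] = 10^(-2.5719) ≈ 0.0027 M.

0.0027 M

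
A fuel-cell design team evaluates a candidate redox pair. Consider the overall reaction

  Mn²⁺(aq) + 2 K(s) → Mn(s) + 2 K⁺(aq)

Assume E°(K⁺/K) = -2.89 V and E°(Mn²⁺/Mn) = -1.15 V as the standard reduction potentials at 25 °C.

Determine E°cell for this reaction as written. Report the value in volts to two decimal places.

The Mn²⁺/Mn couple has the higher reduction potential, so it is the cathode; K⁺/K is oxidised at the anode.
E°cell = E°(cathode) − E°(anode) = (-1.15) − (-2.89) = +1.74 V.
Since E°cell > 0, the reaction is spontaneous under standard conditions.

+1.74 V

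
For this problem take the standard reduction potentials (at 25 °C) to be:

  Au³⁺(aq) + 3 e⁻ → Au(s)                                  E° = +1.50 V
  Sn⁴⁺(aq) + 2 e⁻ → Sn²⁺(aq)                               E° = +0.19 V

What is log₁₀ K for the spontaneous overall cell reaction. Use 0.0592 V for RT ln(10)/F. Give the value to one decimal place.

132.8

Cathode: Au³⁺/Au; anode: Sn⁴⁺/Sn²⁺. E°cell = +1.31 V, n = 6.
log K = nE°cell / 0.0592 = (6)(+1.31) / 0.0592 = 132.8.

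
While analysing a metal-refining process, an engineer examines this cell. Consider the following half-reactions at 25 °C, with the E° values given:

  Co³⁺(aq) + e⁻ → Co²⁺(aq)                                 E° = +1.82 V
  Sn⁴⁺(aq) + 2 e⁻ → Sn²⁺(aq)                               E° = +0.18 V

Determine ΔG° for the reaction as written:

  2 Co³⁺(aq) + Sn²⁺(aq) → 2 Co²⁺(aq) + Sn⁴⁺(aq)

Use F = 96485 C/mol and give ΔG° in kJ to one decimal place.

As written, Co³⁺/Co²⁺ is reduced (cathode) and Sn⁴⁺/Sn²⁺ is oxidised (anode), so E°cell = (+1.82) − (+0.18) = +1.64 V.
Balancing electrons gives n = 2.
ΔG° = −nFE° = −(2)(96485)(+1.64) = -316,471 J = -316.5 kJ.

-316.5 kJ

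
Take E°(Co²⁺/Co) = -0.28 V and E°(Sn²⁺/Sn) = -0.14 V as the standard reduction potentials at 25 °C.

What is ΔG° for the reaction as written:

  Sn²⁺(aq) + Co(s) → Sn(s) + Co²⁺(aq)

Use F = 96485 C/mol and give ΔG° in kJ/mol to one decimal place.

As written, Sn²⁺/Sn is reduced (cathode) and Co²⁺/Co is oxidised (anode), so E°cell = (-0.14) − (-0.28) = +0.14 V.
Balancing electrons gives n = 2.
ΔG° = −nFE° = −(2)(96485)(+0.14) = -27,016 J = -27.0 kJ/mol.

-27.0 kJ/mol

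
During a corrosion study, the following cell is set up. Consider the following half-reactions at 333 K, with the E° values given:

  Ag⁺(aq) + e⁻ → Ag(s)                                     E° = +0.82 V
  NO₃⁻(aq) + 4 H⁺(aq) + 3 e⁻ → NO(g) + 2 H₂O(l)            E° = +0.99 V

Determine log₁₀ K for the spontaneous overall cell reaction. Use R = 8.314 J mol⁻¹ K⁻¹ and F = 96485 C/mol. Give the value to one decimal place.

Cathode: NO₃⁻/NO; anode: Ag⁺/Ag. E°cell = (+0.99) − (+0.82) = +0.17 V, with n = 3.
ΔG° = −nFE° = −RT ln K, so ln K = nFE°/(RT) = (3)(96485)(+0.17) / ((8.314)(333)) = 17.774.
log₁₀ K = 17.774 / ln 10 = 7.7.

7.7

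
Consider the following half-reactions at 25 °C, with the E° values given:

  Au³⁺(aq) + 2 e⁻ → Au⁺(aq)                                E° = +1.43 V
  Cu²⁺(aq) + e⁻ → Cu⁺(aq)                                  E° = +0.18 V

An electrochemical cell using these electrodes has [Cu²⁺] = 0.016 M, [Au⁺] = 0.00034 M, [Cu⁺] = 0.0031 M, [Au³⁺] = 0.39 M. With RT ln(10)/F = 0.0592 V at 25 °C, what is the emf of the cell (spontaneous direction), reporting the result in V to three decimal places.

Au³⁺/Au⁺ is the cathode (higher E°), Cu²⁺/Cu⁺ the anode: E°cell = +1.43 − (+0.18) = +1.25 V, n = 2.
Overall: Au³⁺(aq) + 2 Cu⁺(aq) → Au⁺(aq) + 2 Cu²⁺(aq)
Q = [Au⁺]·[Cu²⁺]^2 / ([Au³⁺]·[Cu⁺]^2); log Q = -1.634.
E = E° − (0.0592/n) log Q = +1.25 − (0.0592/2)(-1.634) = +1.298 V.

+1.298 V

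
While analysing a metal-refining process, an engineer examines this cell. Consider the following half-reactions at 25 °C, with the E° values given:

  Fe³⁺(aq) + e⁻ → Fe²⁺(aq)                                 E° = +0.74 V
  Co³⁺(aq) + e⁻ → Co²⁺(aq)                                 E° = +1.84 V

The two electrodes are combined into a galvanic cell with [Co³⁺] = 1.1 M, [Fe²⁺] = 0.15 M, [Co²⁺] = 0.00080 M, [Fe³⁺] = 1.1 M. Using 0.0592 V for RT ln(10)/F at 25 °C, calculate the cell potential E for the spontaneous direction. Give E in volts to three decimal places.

+1.235 V

Co³⁺/Co²⁺ is the cathode (higher E°), Fe³⁺/Fe²⁺ the anode: E°cell = +1.84 − (+0.74) = +1.10 V, n = 1.
Overall: Co³⁺(aq) + Fe²⁺(aq) → Co²⁺(aq) + Fe³⁺(aq)
Q = [Co²⁺]·[Fe³⁺] / ([Co³⁺]·[Fe²⁺]); log Q = -2.273.
E = E° − (0.0592/n) log Q = +1.10 − (0.0592/1)(-2.273) = +1.235 V.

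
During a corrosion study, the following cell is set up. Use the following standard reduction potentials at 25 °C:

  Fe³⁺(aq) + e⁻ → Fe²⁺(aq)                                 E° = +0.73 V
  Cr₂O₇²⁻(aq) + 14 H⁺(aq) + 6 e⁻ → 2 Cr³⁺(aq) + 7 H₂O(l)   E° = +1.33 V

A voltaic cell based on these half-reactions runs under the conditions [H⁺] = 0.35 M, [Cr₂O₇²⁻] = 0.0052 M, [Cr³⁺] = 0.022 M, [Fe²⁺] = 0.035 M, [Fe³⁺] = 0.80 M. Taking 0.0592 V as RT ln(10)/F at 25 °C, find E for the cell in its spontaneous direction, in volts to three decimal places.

Cr₂O₇²⁻/Cr³⁺ is the cathode (higher E°), Fe³⁺/Fe²⁺ the anode: E°cell = +1.33 − (+0.73) = +0.60 V, n = 6.
Overall: Cr₂O₇²⁻(aq) + 14 H⁺(aq) + 6 Fe²⁺(aq) → 2 Cr³⁺(aq) + 7 H₂O(l) + 6 Fe³⁺(aq)
Q = [Cr³⁺]^2·[Fe³⁺]^6 / ([Cr₂O₇²⁻]·[H⁺]^14·[Fe²⁺]^6); log Q = 13.506.
E = E° − (0.0592/n) log Q = +0.60 − (0.0592/6)(13.506) = +0.467 V.

+0.467 V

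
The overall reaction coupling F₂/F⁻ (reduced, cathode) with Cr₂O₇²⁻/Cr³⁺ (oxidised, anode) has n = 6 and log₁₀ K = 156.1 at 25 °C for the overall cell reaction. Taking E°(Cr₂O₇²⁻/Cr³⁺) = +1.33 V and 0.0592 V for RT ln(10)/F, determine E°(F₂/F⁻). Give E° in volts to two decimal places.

E°cell = (0.0592/n)·log K = (0.0592/6)(156.1) = +1.540 V.
Since F₂/F⁻ is the cathode and Cr₂O₇²⁻/Cr³⁺ the anode, E°cell = E°(F₂/F⁻) − E°(Cr₂O₇²⁻/Cr³⁺).
So E°(F₂/F⁻) = E°cell + E°(Cr₂O₇²⁻/Cr³⁺) = +1.540 + (+1.33) = +2.87 V.

+2.87 V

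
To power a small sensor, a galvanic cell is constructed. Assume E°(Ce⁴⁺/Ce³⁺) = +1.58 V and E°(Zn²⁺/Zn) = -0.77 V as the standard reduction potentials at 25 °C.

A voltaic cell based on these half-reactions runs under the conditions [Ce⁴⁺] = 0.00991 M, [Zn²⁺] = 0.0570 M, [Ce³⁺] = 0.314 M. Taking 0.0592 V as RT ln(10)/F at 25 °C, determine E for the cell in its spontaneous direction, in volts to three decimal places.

+2.298 V

Ce⁴⁺/Ce³⁺ is the cathode (higher E°), Zn²⁺/Zn the anode: E°cell = +1.58 − (-0.77) = +2.35 V, n = 2.
Overall: 2 Ce⁴⁺(aq) + Zn(s) → 2 Ce³⁺(aq) + Zn²⁺(aq)
Q = [Ce³⁺]^2·[Zn²⁺] / ([Ce⁴⁺]^2); log Q = 1.758.
E = E° − (0.0592/n) log Q = +2.35 − (0.0592/2)(1.758) = +2.298 V.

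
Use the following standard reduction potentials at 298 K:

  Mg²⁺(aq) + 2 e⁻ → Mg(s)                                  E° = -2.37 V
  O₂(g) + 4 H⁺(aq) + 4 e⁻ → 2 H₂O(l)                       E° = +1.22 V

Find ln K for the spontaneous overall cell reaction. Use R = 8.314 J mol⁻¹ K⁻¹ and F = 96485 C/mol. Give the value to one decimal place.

Cathode: O₂/H₂O; anode: Mg²⁺/Mg. E°cell = (+1.22) − (-2.37) = +3.59 V, with n = 4.
ΔG° = −nFE° = −RT ln K, so ln K = nFE°/(RT) = (4)(96485)(+3.59) / ((8.314)(298)) = 559.227.

559.2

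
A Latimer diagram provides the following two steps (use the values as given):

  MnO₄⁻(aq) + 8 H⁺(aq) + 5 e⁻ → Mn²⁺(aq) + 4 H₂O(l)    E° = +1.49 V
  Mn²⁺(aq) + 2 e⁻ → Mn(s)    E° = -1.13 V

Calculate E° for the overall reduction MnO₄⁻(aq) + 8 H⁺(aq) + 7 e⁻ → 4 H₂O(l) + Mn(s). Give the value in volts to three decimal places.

Since ΔG° = −nFE° is additive over sequential reductions, n₃E°₃ = n₁E°₁ + n₂E°₂.
E°₃ = (5×+1.49 + 2×-1.13) / 7 = (+5.190) / 7 = +0.741 V.
Simply averaging or adding the two E° values would be wrong; the electron-weighted sum is required.

+0.741 V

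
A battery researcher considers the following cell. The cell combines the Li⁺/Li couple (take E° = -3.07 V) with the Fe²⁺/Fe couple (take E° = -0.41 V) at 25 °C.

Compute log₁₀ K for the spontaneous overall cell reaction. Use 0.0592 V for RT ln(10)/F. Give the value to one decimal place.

89.9

Cathode: Fe²⁺/Fe; anode: Li⁺/Li. E°cell = +2.66 V, n = 2.
log K = nE°cell / 0.0592 = (2)(+2.66) / 0.0592 = 89.9.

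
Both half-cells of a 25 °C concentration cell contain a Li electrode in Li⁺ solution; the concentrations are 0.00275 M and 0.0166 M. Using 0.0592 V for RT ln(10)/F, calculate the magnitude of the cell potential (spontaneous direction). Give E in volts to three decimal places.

For a concentration cell E°cell = 0. The 0.0166 M side is the cathode (reduction is favoured where [Li⁺] is higher).
With n = 1, E = −(0.0592/1) log([Li⁺]ₐₙ/[Li⁺]꜀ₐₜ) = −(0.0592/1) log(0.00275/0.0166) = −(0.0592/1)(-0.781) = +0.046 V.

+0.046 V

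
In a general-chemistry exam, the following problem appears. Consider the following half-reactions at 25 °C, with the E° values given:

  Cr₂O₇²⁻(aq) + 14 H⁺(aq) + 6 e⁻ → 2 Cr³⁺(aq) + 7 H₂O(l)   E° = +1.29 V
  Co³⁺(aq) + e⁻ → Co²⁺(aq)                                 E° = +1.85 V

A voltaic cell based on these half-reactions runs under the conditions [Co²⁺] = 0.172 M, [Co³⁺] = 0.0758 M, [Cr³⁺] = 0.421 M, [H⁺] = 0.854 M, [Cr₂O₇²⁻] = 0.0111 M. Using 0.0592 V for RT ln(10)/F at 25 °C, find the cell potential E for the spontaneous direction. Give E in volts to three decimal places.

+0.560 V

Co³⁺/Co²⁺ is the cathode (higher E°), Cr₂O₇²⁻/Cr³⁺ the anode: E°cell = +1.85 − (+1.29) = +0.56 V, n = 6.
Overall: 6 Co³⁺(aq) + 2 Cr³⁺(aq) + 7 H₂O(l) → 6 Co²⁺(aq) + Cr₂O₇²⁻(aq) + 14 H⁺(aq)
Q = [Co²⁺]^6·[Cr₂O₇²⁻]·[H⁺]^14 / ([Co³⁺]^6·[Cr³⁺]^2); log Q = -0.028.
E = E° − (0.0592/n) log Q = +0.56 − (0.0592/6)(-0.028) = +0.560 V.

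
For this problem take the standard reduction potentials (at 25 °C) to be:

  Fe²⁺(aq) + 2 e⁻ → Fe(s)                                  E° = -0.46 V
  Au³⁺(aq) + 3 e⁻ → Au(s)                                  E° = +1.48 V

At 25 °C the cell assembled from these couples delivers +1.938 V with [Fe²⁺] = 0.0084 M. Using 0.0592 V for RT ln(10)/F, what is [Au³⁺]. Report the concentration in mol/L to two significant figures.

Au³⁺/Au is the cathode, Fe²⁺/Fe the anode: E°cell = +1.94 V, n = 6.
Overall reaction: 2 Au³⁺(aq) + 3 Fe(s) → 2 Au(s) + 3 Fe²⁺(aq); Q = [Fe²⁺]^3/[Au³⁺]^2.
From E = E° − (0.0592/n) log Q: log Q = (E° − E)·n/0.0592 = (+1.94 − (+1.938))·6/0.0592 = 0.2027.
So 2·log[Au³⁺] = 3·log(0.0084) − log Q = -6.2272 − (0.2027) = -6.4299; log[Au³⁺] = -6.4299 / 2 = -3.2149; [Au³⁺] = 10^(-3.2149) ≈ 0.00061 M.

0.00061 M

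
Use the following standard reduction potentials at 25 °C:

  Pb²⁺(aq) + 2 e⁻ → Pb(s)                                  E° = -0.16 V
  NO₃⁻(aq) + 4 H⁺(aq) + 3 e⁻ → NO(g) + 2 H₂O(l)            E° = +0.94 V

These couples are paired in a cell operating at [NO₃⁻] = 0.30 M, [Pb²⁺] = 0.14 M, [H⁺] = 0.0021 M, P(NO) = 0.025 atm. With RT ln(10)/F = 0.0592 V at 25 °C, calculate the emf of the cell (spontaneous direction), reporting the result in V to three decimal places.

NO₃⁻/NO is the cathode (higher E°), Pb²⁺/Pb the anode: E°cell = +0.94 − (-0.16) = +1.10 V, n = 6.
Overall: 2 NO₃⁻(aq) + 8 H⁺(aq) + 3 Pb(s) → 2 NO(g) + 4 H₂O(l) + 3 Pb²⁺(aq)
Q = P(NO)^2·[Pb²⁺]^3 / ([NO₃⁻]^2·[H⁺]^8); log Q = 16.702.
E = E° − (0.0592/n) log Q = +1.10 − (0.0592/6)(16.702) = +0.935 V.

+0.935 V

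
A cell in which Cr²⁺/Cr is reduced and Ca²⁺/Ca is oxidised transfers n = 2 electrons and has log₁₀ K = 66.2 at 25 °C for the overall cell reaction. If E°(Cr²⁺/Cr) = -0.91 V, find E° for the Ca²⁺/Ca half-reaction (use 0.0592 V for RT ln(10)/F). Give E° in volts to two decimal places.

E°cell = (0.0592/n)·log K = (0.0592/2)(66.2) = +1.960 V.
Since Cr²⁺/Cr is the cathode and Ca²⁺/Ca the anode, E°cell = E°(Cr²⁺/Cr) − E°(Ca²⁺/Ca).
So E°(Ca²⁺/Ca) = E°(Cr²⁺/Cr) − E°cell = (-0.91) − (+1.960) = -2.87 V.

-2.87 V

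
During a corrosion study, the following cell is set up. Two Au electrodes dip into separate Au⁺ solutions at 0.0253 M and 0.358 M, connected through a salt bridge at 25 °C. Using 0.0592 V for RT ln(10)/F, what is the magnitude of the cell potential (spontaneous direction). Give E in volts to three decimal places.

For a concentration cell E°cell = 0. The 0.358 M side is the cathode (reduction is favoured where [Au⁺] is higher).
With n = 1, E = −(0.0592/1) log([Au⁺]ₐₙ/[Au⁺]꜀ₐₜ) = −(0.0592/1) log(0.0253/0.358) = −(0.0592/1)(-1.151) = +0.068 V.

+0.068 V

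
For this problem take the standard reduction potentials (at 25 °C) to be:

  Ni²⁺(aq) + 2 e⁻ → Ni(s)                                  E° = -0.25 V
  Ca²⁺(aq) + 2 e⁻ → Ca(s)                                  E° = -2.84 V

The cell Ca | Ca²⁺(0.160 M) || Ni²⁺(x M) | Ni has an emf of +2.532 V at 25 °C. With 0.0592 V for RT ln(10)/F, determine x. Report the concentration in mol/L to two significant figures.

Ni²⁺/Ni is the cathode, Ca²⁺/Ca the anode: E°cell = +2.59 V, n = 2.
Overall reaction: Ni²⁺(aq) + Ca(s) → Ni(s) + Ca²⁺(aq); Q = [Ca²⁺]^1/[Ni²⁺]^1.
From E = E° − (0.0592/n) log Q: log Q = (E° − E)·n/0.0592 = (+2.59 − (+2.532))·2/0.0592 = 1.9595.
So 1·log[Ni²⁺] = 1·log(0.16) − log Q = -0.7959 − (1.9595) = -2.7554; [Ni²⁺] = 10^(-2.7554) ≈ 0.0018 M.

0.0018 M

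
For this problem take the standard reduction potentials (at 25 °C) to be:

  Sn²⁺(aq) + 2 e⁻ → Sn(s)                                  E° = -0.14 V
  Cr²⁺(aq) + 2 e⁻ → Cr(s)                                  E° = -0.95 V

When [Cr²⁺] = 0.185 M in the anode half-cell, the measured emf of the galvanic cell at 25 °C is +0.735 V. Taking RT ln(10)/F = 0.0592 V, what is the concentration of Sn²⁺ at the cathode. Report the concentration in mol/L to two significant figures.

0.00054 M

Sn²⁺/Sn is the cathode, Cr²⁺/Cr the anode: E°cell = +0.81 V, n = 2.
Overall reaction: Sn²⁺(aq) + Cr(s) → Sn(s) + Cr²⁺(aq); Q = [Cr²⁺]^1/[Sn²⁺]^1.
From E = E° − (0.0592/n) log Q: log Q = (E° − E)·n/0.0592 = (+0.81 − (+0.735))·2/0.0592 = 2.5338.
So 1·log[Sn²⁺] = 1·log(0.185) − log Q = -0.7328 − (2.5338) = -3.2666; [Sn²⁺] = 10^(-3.2666) ≈ 0.00054 M.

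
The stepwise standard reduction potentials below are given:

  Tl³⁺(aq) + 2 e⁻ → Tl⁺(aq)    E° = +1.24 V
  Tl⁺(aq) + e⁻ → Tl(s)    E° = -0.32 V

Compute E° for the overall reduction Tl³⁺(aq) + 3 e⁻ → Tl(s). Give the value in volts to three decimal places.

Standard free energies of sequential steps add: ΔG°₃ = ΔG°₁ + ΔG°₂, so n₃E°₃ = n₁E°₁ + n₂E°₂.
E°₃ = (2×+1.24 + 1×-0.32) / 3 = (+2.160) / 3 = +0.720 V.

+0.720 V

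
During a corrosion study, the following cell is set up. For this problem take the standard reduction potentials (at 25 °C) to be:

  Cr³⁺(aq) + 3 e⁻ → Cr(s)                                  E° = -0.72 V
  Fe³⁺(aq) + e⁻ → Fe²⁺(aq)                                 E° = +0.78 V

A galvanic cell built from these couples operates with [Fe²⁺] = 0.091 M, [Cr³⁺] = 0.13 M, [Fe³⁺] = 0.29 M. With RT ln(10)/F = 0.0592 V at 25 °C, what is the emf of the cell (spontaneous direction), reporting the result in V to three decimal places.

+1.547 V

Fe³⁺/Fe²⁺ is the cathode (higher E°), Cr³⁺/Cr the anode: E°cell = +0.78 − (-0.72) = +1.50 V, n = 3.
Overall: 3 Fe³⁺(aq) + Cr(s) → 3 Fe²⁺(aq) + Cr³⁺(aq)
Q = [Fe²⁺]^3·[Cr³⁺] / ([Fe³⁺]^3); log Q = -2.396.
E = E° − (0.0592/n) log Q = +1.50 − (0.0592/3)(-2.396) = +1.547 V.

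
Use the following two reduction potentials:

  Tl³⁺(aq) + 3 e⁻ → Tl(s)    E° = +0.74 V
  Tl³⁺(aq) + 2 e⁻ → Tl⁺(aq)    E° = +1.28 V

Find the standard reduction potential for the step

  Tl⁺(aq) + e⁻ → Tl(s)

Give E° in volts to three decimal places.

Sequential free energies add, so n₃E°₃ = n₁E°₁ + n₂E°₂.
With n₃ = 3, and the known step contributing 2×(+1.28) V, the unknown satisfies 1·E° = 3×(+0.74) − 2×(+1.28) = -0.340.
E° = -0.340 / 1 = -0.340 V.

-0.340 V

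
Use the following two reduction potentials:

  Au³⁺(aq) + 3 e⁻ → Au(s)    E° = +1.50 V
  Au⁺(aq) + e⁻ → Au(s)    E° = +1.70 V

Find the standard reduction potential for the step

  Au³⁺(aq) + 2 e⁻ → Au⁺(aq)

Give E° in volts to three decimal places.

Sequential free energies add, so n₃E°₃ = n₁E°₁ + n₂E°₂.
With n₃ = 3, and the known step contributing 1×(+1.70) V, the unknown satisfies 2·E° = 3×(+1.50) − 1×(+1.70) = +2.800.
E° = +2.800 / 2 = +1.400 V.

+1.400 V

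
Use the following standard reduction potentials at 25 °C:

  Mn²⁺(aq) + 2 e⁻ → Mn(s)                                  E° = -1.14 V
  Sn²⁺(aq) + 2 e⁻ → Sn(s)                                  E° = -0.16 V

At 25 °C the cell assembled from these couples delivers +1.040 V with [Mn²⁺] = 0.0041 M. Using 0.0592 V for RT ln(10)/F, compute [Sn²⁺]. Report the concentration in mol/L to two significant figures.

Sn²⁺/Sn is the cathode, Mn²⁺/Mn the anode: E°cell = +0.98 V, n = 2.
Overall reaction: Sn²⁺(aq) + Mn(s) → Sn(s) + Mn²⁺(aq); Q = [Mn²⁺]^1/[Sn²⁺]^1.
From E = E° − (0.0592/n) log Q: log Q = (E° − E)·n/0.0592 = (+0.98 − (+1.040))·2/0.0592 = -2.0270.
So 1·log[Sn²⁺] = 1·log(0.0041) − log Q = -2.3872 − (-2.0270) = -0.3602; [Sn²⁺] = 10^(-0.3602) ≈ 0.44 M.

0.44 M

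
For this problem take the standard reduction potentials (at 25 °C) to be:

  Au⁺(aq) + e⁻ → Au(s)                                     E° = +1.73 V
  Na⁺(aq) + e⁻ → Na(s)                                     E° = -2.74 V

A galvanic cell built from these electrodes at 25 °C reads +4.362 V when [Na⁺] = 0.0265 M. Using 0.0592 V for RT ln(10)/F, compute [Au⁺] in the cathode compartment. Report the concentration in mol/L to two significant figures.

Au⁺/Au is the cathode, Na⁺/Na the anode: E°cell = +4.47 V, n = 1.
Overall reaction: Au⁺(aq) + Na(s) → Au(s) + Na⁺(aq); Q = [Na⁺]^1/[Au⁺]^1.
From E = E° − (0.0592/n) log Q: log Q = (E° − E)·n/0.0592 = (+4.47 − (+4.362))·1/0.0592 = 1.8243.
So 1·log[Au⁺] = 1·log(0.0265) − log Q = -1.5768 − (1.8243) = -3.4011; [Au⁺] = 10^(-3.4011) ≈ 0.00040 M.

0.00040 M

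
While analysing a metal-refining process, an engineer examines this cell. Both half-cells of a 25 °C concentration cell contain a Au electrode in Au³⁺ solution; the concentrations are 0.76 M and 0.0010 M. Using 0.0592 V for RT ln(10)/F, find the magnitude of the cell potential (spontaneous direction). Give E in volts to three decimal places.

For a concentration cell E°cell = 0. The 0.76 M side is the cathode (reduction is favoured where [Au³⁺] is higher).
With n = 3, E = −(0.0592/3) log([Au³⁺]ₐₙ/[Au³⁺]꜀ₐₜ) = −(0.0592/3) log(0.001/0.76) = −(0.0592/3)(-2.881) = +0.057 V.

+0.057 V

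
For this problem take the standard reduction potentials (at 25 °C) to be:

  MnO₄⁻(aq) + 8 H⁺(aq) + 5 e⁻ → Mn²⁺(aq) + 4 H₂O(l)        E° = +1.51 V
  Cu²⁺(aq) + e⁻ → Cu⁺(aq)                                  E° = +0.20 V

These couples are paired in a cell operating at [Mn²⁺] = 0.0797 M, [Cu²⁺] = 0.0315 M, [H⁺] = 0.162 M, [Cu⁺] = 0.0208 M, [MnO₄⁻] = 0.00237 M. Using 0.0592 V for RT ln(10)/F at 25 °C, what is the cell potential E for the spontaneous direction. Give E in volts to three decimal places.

+1.206 V

MnO₄⁻/Mn²⁺ is the cathode (higher E°), Cu²⁺/Cu⁺ the anode: E°cell = +1.51 − (+0.20) = +1.31 V, n = 5.
Overall: MnO₄⁻(aq) + 8 H⁺(aq) + 5 Cu⁺(aq) → Mn²⁺(aq) + 4 H₂O(l) + 5 Cu²⁺(aq)
Q = [Mn²⁺]·[Cu²⁺]^5 / ([MnO₄⁻]·[H⁺]^8·[Cu⁺]^5); log Q = 8.752.
E = E° − (0.0592/n) log Q = +1.31 − (0.0592/5)(8.752) = +1.206 V.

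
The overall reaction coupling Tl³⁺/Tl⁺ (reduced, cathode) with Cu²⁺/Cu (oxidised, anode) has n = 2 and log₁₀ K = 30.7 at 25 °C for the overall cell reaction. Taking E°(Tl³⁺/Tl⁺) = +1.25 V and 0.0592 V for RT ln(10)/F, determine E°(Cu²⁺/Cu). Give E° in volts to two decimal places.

E°cell = (0.0592/n)·log K = (0.0592/2)(30.7) = +0.909 V.
Since Tl³⁺/Tl⁺ is the cathode and Cu²⁺/Cu the anode, E°cell = E°(Tl³⁺/Tl⁺) − E°(Cu²⁺/Cu).
So E°(Cu²⁺/Cu) = E°(Tl³⁺/Tl⁺) − E°cell = (+1.25) − (+0.909) = +0.34 V.

+0.34 V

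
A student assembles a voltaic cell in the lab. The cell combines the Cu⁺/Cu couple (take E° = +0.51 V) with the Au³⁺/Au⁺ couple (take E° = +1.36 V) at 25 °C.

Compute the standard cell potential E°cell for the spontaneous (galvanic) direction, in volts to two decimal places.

The Au³⁺/Au⁺ couple has the higher reduction potential, so it is the cathode; Cu⁺/Cu is oxidised at the anode.
E°cell = E°(cathode) − E°(anode) = (+1.36) − (+0.51) = +0.85 V.
Since E°cell > 0, the reaction is spontaneous under standard conditions.

+0.85 V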